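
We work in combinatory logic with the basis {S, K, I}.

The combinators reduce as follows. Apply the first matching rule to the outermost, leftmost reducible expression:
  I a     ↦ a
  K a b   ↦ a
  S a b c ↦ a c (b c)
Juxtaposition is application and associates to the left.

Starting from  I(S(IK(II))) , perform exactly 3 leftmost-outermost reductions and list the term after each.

Answer: after 3 steps: S(KI)

Working:
  start: I(S(IK(II)))
  [1] S(IK(II))
  [2] S(K(II))
  [3] S(KI)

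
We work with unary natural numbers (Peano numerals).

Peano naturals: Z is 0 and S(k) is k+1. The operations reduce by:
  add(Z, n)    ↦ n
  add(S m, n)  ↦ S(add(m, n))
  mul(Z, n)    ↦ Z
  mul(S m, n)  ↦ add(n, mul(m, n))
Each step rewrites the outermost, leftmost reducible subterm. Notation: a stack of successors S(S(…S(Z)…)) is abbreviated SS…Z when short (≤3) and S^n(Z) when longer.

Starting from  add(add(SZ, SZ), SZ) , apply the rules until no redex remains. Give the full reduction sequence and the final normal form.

Answer: normal form = SSSZ  (in 5 steps)

Derivation:
  start: add(add(SZ, SZ), SZ)
  →1  add(S(add(Z, SZ)), SZ)
  →2  S(add(add(Z, SZ), SZ))
  →3  S(add(SZ, SZ))
  →4  S(S(add(Z, SZ)))
  →5  SSSZ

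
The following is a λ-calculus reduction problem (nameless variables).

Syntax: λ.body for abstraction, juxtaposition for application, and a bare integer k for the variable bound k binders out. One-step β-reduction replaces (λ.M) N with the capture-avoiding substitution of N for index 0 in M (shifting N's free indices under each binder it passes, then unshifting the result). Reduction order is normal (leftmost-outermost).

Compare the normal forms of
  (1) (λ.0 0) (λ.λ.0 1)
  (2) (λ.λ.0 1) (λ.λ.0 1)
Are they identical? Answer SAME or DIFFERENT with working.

Answer: SAME — A ⇓ λ.0 (λ.λ.0 1), B ⇓ λ.0 (λ.λ.0 1)

Derivation:
Term A:
  start: (λ.0 0) (λ.λ.0 1)
  step 1: (λ.λ.0 1) (λ.λ.0 1)
  step 2: λ.0 (λ.λ.0 1)

Term B:
  start: (λ.λ.0 1) (λ.λ.0 1)
  step 1: λ.0 (λ.λ.0 1)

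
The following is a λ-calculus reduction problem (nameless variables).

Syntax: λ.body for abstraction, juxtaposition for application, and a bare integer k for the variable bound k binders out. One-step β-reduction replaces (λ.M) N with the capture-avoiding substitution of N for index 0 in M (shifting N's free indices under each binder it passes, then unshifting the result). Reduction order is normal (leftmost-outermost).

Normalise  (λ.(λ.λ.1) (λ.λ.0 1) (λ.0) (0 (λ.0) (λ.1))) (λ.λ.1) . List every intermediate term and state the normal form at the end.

  start: (λ.(λ.λ.1) (λ.λ.0 1) (λ.0) (0 (λ.0) (λ.1))) (λ.λ.1)
  step 1: (λ.λ.1) (λ.λ.0 1) (λ.0) ((λ.λ.1) (λ.0) (λ.λ.λ.1))
  step 2: (λ.λ.λ.0 1) (λ.0) ((λ.λ.1) (λ.0) (λ.λ.λ.1))
  step 3: (λ.λ.0 1) ((λ.λ.1) (λ.0) (λ.λ.λ.1))
  step 4: λ.0 ((λ.λ.1) (λ.0) (λ.λ.λ.1))
  step 5: λ.0 ((λ.λ.0) (λ.λ.λ.1))
  step 6: λ.0 (λ.0)

Answer: normal form = λ.0 (λ.0)  (in 6 steps)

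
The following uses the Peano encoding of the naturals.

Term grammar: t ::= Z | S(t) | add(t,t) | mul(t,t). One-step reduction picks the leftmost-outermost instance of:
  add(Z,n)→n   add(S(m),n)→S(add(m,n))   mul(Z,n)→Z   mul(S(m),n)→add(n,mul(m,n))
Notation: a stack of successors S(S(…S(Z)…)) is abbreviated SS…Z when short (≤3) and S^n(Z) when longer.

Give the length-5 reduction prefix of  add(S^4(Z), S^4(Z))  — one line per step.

  start: add(S^4(Z), S^4(Z))
  step 1: S(add(SSSZ, S^4(Z)))
  step 2: S(S(add(SSZ, S^4(Z))))
  step 3: S(S(S(add(SZ, S^4(Z)))))
  step 4: S(S(S(S(add(Z, S^4(Z))))))
  step 5: S^8(Z)

Answer: after 5 steps: S^8(Z)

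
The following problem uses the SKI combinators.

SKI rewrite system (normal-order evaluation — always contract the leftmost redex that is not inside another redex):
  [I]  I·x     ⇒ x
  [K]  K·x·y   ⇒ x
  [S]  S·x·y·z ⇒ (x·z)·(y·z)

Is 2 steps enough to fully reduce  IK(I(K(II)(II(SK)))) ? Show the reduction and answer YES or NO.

Answer: NO — after 2 steps the term is K(K(II)(II(SK))), not yet normal

Reduction:
  start: IK(I(K(II)(II(SK))))
  step 1: K(I(K(II)(II(SK))))
  step 2: K(K(II)(II(SK)))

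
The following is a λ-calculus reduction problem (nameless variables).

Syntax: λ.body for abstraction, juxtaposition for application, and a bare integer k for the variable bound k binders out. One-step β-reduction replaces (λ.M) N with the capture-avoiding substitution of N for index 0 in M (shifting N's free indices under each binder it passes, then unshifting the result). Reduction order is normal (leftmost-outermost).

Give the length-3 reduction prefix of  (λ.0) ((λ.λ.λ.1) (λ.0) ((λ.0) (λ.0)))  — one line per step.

Answer: after 3 steps: λ.(λ.0) (λ.0)

Derivation:
  start: (λ.0) ((λ.λ.λ.1) (λ.0) ((λ.0) (λ.0)))
  [1] (λ.λ.λ.1) (λ.0) ((λ.0) (λ.0))
  [2] (λ.λ.1) ((λ.0) (λ.0))
  [3] λ.(λ.0) (λ.0)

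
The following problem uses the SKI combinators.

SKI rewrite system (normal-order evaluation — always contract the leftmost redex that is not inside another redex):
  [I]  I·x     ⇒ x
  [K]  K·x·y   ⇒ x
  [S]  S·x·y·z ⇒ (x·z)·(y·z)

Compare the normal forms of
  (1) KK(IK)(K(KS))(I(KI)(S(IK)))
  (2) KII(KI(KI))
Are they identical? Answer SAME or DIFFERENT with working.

Answer: DIFFERENT — A ⇓ K(KS), B ⇓ I

Derivation:
Term A:
  start: KK(IK)(K(KS))(I(KI)(S(IK)))
  step 1: K(K(KS))(I(KI)(S(IK)))
  step 2: K(KS)

Term B:
  start: KII(KI(KI))
  step 1: I(KI(KI))
  step 2: KI(KI)
  step 3: I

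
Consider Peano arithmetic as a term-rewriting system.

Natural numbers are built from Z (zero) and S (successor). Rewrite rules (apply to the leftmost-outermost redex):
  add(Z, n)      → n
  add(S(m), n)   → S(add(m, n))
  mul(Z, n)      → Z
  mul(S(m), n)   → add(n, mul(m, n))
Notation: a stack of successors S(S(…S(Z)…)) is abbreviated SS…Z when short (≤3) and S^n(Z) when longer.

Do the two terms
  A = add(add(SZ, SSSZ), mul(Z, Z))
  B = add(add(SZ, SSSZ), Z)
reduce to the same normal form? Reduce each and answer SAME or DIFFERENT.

Answer: SAME — A ⇓ S^4(Z), B ⇓ S^4(Z)

Working:
Term A:
  start: add(add(SZ, SSSZ), mul(Z, Z))
  [1] add(S(add(Z, SSSZ)), mul(Z, Z))
  [2] S(add(add(Z, SSSZ), mul(Z, Z)))
  [3] S(add(SSSZ, mul(Z, Z)))
  [4] S(S(add(SSZ, mul(Z, Z))))
  [5] S(S(S(add(SZ, mul(Z, Z)))))
  [6] S(S(S(S(add(Z, mul(Z, Z))))))
  [7] S(S(S(S(mul(Z, Z)))))
  [8] S^4(Z)

Term B:
  start: add(add(SZ, SSSZ), Z)
  [1] add(S(add(Z, SSSZ)), Z)
  [2] S(add(add(Z, SSSZ), Z))
  [3] S(add(SSSZ, Z))
  [4] S(S(add(SSZ, Z)))
  [5] S(S(S(add(SZ, Z))))
  [6] S(S(S(S(add(Z, Z)))))
  [7] S^4(Z)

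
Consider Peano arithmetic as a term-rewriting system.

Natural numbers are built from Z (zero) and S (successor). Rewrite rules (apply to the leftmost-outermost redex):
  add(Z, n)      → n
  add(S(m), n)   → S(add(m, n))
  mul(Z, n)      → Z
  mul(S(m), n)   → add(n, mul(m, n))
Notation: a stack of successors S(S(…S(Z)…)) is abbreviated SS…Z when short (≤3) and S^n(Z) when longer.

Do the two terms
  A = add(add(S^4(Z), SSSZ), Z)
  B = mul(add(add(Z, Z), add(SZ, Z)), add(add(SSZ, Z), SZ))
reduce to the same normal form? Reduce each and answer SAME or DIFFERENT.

Answer: DIFFERENT — A ⇓ S^7(Z), B ⇓ SSSZ

Reduction:
Term A:
  start: add(add(S^4(Z), SSSZ), Z)
  step 1: add(S(add(SSSZ, SSSZ)), Z)
  step 2: S(add(add(SSSZ, SSSZ), Z))
  step 3: S(add(S(add(SSZ, SSSZ)), Z))
  step 4: S(S(add(add(SSZ, SSSZ), Z)))
  step 5: S(S(add(S(add(SZ, SSSZ)), Z)))
  step 6: S(S(S(add(add(SZ, SSSZ), Z))))
  step 7: S(S(S(add(S(add(Z, SSSZ)), Z))))
  step 8: S(S(S(S(add(add(Z, SSSZ), Z)))))
  step 9: S(S(S(S(add(SSSZ, Z)))))
  step 10: S(S(S(S(S(add(SSZ, Z))))))
  step 11: S(S(S(S(S(S(add(SZ, Z)))))))
  step 12: S(S(S(S(S(S(S(add(Z, Z))))))))
  step 13: S^7(Z)

Term B:
  start: mul(add(add(Z, Z), add(SZ, Z)), add(add(SSZ, Z), SZ))
  step 1: mul(add(Z, add(SZ, Z)), add(add(SSZ, Z), SZ))
  step 2: mul(add(SZ, Z), add(add(SSZ, Z), SZ))
  step 3: mul(S(add(Z, Z)), add(add(SSZ, Z), SZ))
  step 4: add(add(add(SSZ, Z), SZ), mul(add(Z, Z), add(add(SSZ, Z), SZ)))
  step 5: add(add(S(add(SZ, Z)), SZ), mul(add(Z, Z), add(add(SSZ, Z), SZ)))
  step 6: add(S(add(add(SZ, Z), SZ)), mul(add(Z, Z), add(add(SSZ, Z), SZ)))
  step 7: S(add(add(add(SZ, Z), SZ), mul(add(Z, Z), add(add(SSZ, Z), SZ))))
  step 8: S(add(add(S(add(Z, Z)), SZ), mul(add(Z, Z), add(add(SSZ, Z), SZ))))
  step 9: S(add(S(add(add(Z, Z), SZ)), mul(add(Z, Z), add(add(SSZ, Z), SZ))))
  step 10: S(S(add(add(add(Z, Z), SZ), mul(add(Z, Z), add(add(SSZ, Z), SZ)))))
  step 11: S(S(add(add(Z, SZ), mul(add(Z, Z), add(add(SSZ, Z), SZ)))))
  step 12: S(S(add(SZ, mul(add(Z, Z), add(add(SSZ, Z), SZ)))))
  step 13: S(S(S(add(Z, mul(add(Z, Z), add(add(SSZ, Z), SZ))))))
  step 14: S(S(S(mul(add(Z, Z), add(add(SSZ, Z), SZ)))))
  step 15: S(S(S(mul(Z, add(add(SSZ, Z), SZ)))))
  step 16: SSSZ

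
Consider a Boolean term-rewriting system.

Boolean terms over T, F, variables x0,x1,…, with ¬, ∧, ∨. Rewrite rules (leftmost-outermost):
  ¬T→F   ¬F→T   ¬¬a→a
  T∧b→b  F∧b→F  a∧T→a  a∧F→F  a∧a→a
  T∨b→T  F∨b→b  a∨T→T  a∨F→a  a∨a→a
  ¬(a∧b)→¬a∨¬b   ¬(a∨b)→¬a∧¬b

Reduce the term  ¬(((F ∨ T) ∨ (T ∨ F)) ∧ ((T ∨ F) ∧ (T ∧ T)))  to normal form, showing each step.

  start: ¬(((F ∨ T) ∨ (T ∨ F)) ∧ ((T ∨ F) ∧ (T ∧ T)))
  →1  ¬((F ∨ T) ∨ (T ∨ F)) ∨ ¬((T ∨ F) ∧ (T ∧ T))
  →2  (¬(F ∨ T) ∧ ¬(T ∨ F)) ∨ ¬((T ∨ F) ∧ (T ∧ T))
  →3  ((¬F ∧ ¬T) ∧ ¬(T ∨ F)) ∨ ¬((T ∨ F) ∧ (T ∧ T))
  →4  ((T ∧ ¬T) ∧ ¬(T ∨ F)) ∨ ¬((T ∨ F) ∧ (T ∧ T))
  →5  (¬T ∧ ¬(T ∨ F)) ∨ ¬((T ∨ F) ∧ (T ∧ T))
  →6  (F ∧ ¬(T ∨ F)) ∨ ¬((T ∨ F) ∧ (T ∧ T))
  →7  F ∨ ¬((T ∨ F) ∧ (T ∧ T))
  →8  ¬((T ∨ F) ∧ (T ∧ T))
  →9  ¬(T ∨ F) ∨ ¬(T ∧ T)
  →10  (¬T ∧ ¬F) ∨ ¬(T ∧ T)
  →11  (F ∧ ¬F) ∨ ¬(T ∧ T)
  →12  F ∨ ¬(T ∧ T)
  →13  ¬(T ∧ T)
  →14  ¬T ∨ ¬T
  →15  ¬T
  →16  F

Answer: normal form = F  (in 16 steps)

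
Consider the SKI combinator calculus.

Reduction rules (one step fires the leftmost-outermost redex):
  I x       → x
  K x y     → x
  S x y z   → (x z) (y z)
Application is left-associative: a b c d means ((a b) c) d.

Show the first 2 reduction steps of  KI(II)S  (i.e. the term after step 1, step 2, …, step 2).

Answer: after 2 steps: S

Derivation:
  start: KI(II)S
  →1  IS
  →2  S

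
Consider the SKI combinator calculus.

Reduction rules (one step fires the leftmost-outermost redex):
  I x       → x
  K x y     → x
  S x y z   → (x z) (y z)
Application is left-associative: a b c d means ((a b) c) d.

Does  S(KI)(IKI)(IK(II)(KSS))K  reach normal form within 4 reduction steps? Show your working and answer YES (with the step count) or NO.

Answer: NO — after 4 steps the term is KI(IK(II)(KSS))K, not yet normal

Derivation:
  start: S(KI)(IKI)(IK(II)(KSS))K
  step 1: KI(IK(II)(KSS))(IKI(IK(II)(KSS)))K
  step 2: I(IKI(IK(II)(KSS)))K
  step 3: IKI(IK(II)(KSS))K
  step 4: KI(IK(II)(KSS))K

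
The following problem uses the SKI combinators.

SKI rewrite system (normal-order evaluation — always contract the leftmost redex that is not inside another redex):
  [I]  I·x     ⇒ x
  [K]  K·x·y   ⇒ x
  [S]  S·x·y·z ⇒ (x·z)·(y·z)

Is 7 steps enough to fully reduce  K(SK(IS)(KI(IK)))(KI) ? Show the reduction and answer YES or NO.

Answer: YES — reaches normal form I in 4 ≤ 7 steps

Reduction:
  start: K(SK(IS)(KI(IK)))(KI)
  [1] SK(IS)(KI(IK))
  [2] K(KI(IK))(IS(KI(IK)))
  [3] KI(IK)
  [4] I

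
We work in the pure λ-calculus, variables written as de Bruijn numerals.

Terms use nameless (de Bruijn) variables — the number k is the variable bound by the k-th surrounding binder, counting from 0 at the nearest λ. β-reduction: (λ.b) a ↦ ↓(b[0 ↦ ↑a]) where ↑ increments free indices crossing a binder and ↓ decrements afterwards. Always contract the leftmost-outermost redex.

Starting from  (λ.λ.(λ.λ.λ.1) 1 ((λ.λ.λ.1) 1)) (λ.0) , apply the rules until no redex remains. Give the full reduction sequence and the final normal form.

  start: (λ.λ.(λ.λ.λ.1) 1 ((λ.λ.λ.1) 1)) (λ.0)
  →1  λ.(λ.λ.λ.1) (λ.0) ((λ.λ.λ.1) (λ.0))
  →2  λ.(λ.λ.1) ((λ.λ.λ.1) (λ.0))
  →3  λ.λ.(λ.λ.λ.1) (λ.0)
  →4  λ.λ.λ.λ.1

Answer: normal form = λ.λ.λ.λ.1  (in 4 steps)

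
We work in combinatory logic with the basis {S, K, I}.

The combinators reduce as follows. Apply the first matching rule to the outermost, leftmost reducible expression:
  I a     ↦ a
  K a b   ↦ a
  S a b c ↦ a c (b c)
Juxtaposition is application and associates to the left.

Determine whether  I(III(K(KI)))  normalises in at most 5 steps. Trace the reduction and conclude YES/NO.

Answer: YES — reaches normal form K(KI) in 4 ≤ 5 steps

Reduction:
  start: I(III(K(KI)))
  →1  III(K(KI))
  →2  II(K(KI))
  →3  I(K(KI))
  →4  K(KI)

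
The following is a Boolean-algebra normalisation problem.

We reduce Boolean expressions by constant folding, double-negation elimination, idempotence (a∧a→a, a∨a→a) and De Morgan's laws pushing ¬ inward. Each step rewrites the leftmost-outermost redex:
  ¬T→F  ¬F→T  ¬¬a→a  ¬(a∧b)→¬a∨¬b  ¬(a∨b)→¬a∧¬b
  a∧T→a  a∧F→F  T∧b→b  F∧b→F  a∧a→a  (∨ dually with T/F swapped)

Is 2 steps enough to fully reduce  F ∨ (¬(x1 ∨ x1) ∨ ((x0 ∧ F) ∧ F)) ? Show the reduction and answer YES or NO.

  start: F ∨ (¬(x1 ∨ x1) ∨ ((x0 ∧ F) ∧ F))
  →1  ¬(x1 ∨ x1) ∨ ((x0 ∧ F) ∧ F)
  →2  (¬x1 ∧ ¬x1) ∨ ((x0 ∧ F) ∧ F)

Answer: NO — after 2 steps the term is (¬x1 ∧ ¬x1) ∨ ((x0 ∧ F) ∧ F), not yet normal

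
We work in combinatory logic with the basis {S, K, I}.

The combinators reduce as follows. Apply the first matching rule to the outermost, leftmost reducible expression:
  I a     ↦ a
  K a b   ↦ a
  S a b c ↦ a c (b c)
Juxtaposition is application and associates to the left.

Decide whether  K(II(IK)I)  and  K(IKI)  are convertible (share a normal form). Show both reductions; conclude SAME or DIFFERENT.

Answer: SAME — A ⇓ K(KI), B ⇓ K(KI)

Derivation:
Term A:
  start: K(II(IK)I)
  [1] K(I(IK)I)
  [2] K(IKI)
  [3] K(KI)

Term B:
  start: K(IKI)
  [1] K(KI)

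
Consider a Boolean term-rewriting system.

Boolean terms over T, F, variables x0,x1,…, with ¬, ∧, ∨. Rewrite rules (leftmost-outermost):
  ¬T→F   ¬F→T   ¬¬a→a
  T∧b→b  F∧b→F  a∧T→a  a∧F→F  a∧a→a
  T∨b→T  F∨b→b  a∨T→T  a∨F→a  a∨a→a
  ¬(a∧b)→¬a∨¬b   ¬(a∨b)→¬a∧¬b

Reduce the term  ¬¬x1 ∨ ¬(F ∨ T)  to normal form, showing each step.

  start: ¬¬x1 ∨ ¬(F ∨ T)
  step 1: x1 ∨ ¬(F ∨ T)
  step 2: x1 ∨ (¬F ∧ ¬T)
  step 3: x1 ∨ (T ∧ ¬T)
  step 4: x1 ∨ ¬T
  step 5: x1 ∨ F
  step 6: x1

Answer: normal form = x1  (in 6 steps)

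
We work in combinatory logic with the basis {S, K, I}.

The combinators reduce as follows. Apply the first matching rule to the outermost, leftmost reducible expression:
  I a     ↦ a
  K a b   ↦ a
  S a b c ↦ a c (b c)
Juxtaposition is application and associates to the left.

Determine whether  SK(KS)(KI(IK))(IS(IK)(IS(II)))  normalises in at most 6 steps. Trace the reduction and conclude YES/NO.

Answer: NO — after 6 steps the term is SK(IS(II)), not yet normal

Reduction:
  start: SK(KS)(KI(IK))(IS(IK)(IS(II)))
  [1] K(KI(IK))(KS(KI(IK)))(IS(IK)(IS(II)))
  [2] KI(IK)(IS(IK)(IS(II)))
  [3] I(IS(IK)(IS(II)))
  [4] IS(IK)(IS(II))
  [5] S(IK)(IS(II))
  [6] SK(IS(II))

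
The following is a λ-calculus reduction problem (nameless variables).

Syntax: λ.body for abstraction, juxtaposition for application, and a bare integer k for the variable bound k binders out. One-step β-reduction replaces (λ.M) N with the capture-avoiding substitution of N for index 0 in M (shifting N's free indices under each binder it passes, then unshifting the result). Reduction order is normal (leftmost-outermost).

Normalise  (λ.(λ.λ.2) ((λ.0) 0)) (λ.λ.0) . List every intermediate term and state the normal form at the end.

Answer: normal form = λ.λ.λ.0  (in 2 steps)

Reduction:
  start: (λ.(λ.λ.2) ((λ.0) 0)) (λ.λ.0)
  →1  (λ.λ.λ.λ.0) ((λ.0) (λ.λ.0))
  →2  λ.λ.λ.0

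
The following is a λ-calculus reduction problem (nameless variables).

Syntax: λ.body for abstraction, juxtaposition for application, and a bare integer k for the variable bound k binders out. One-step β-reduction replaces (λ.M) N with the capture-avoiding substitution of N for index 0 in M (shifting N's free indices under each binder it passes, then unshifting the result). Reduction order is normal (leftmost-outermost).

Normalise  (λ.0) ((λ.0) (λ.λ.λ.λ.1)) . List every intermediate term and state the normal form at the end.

Answer: normal form = λ.λ.λ.λ.1  (in 2 steps)

Reduction:
  start: (λ.0) ((λ.0) (λ.λ.λ.λ.1))
  [1] (λ.0) (λ.λ.λ.λ.1)
  [2] λ.λ.λ.λ.1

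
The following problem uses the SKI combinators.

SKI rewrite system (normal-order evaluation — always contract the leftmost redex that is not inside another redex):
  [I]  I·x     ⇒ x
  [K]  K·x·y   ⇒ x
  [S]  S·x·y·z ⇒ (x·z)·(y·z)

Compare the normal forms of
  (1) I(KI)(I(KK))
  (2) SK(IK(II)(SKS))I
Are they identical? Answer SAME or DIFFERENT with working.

Term A:
  start: I(KI)(I(KK))
  [1] KI(I(KK))
  [2] I

Term B:
  start: SK(IK(II)(SKS))I
  [1] KI(IK(II)(SKS)I)
  [2] I

Answer: SAME — A ⇓ I, B ⇓ I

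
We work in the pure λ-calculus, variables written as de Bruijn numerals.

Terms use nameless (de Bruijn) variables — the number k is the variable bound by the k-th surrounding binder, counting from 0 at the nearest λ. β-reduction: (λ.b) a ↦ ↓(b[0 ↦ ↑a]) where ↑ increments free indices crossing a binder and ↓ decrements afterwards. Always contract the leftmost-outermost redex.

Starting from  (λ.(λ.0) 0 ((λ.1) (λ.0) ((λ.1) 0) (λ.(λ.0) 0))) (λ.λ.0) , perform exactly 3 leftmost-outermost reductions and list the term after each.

Answer: after 3 steps: λ.0

Derivation:
  start: (λ.(λ.0) 0 ((λ.1) (λ.0) ((λ.1) 0) (λ.(λ.0) 0))) (λ.λ.0)
  step 1: (λ.0) (λ.λ.0) ((λ.λ.λ.0) (λ.0) ((λ.λ.λ.0) (λ.λ.0)) (λ.(λ.0) 0))
  step 2: (λ.λ.0) ((λ.λ.λ.0) (λ.0) ((λ.λ.λ.0) (λ.λ.0)) (λ.(λ.0) 0))
  step 3: λ.0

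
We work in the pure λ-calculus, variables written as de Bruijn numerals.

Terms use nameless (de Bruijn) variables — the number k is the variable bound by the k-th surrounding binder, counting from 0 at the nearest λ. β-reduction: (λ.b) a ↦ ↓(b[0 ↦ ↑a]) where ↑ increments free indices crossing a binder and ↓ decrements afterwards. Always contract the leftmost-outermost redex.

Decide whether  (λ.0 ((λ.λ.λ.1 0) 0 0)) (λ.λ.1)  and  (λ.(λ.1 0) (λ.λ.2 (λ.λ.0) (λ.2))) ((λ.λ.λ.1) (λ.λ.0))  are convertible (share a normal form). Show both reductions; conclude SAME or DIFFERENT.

Answer: DIFFERENT — A ⇓ λ.λ.λ.1, B ⇓ λ.λ.λ.λ.λ.0

Working:
Term A:
  start: (λ.0 ((λ.λ.λ.1 0) 0 0)) (λ.λ.1)
  →1  (λ.λ.1) ((λ.λ.λ.1 0) (λ.λ.1) (λ.λ.1))
  →2  λ.(λ.λ.λ.1 0) (λ.λ.1) (λ.λ.1)
  →3  λ.(λ.λ.1 0) (λ.λ.1)
  →4  λ.λ.(λ.λ.1) 0
  →5  λ.λ.λ.1

Term B:
  start: (λ.(λ.1 0) (λ.λ.2 (λ.λ.0) (λ.2))) ((λ.λ.λ.1) (λ.λ.0))
  →1  (λ.(λ.λ.λ.1) (λ.λ.0) 0) (λ.λ.(λ.λ.λ.1) (λ.λ.0) (λ.λ.0) (λ.2))
  →2  (λ.λ.λ.1) (λ.λ.0) (λ.λ.(λ.λ.λ.1) (λ.λ.0) (λ.λ.0) (λ.2))
  →3  (λ.λ.1) (λ.λ.(λ.λ.λ.1) (λ.λ.0) (λ.λ.0) (λ.2))
  →4  λ.λ.λ.(λ.λ.λ.1) (λ.λ.0) (λ.λ.0) (λ.2)
  →5  λ.λ.λ.(λ.λ.1) (λ.λ.0) (λ.2)
  →6  λ.λ.λ.(λ.λ.λ.0) (λ.2)
  →7  λ.λ.λ.λ.λ.0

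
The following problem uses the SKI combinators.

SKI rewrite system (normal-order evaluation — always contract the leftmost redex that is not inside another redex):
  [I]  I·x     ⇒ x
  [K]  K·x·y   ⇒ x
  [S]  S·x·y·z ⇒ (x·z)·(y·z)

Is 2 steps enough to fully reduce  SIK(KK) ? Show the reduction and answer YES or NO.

Answer: NO — after 2 steps the term is KK(K(KK)), not yet normal

Working:
  start: SIK(KK)
  step 1: I(KK)(K(KK))
  step 2: KK(K(KK))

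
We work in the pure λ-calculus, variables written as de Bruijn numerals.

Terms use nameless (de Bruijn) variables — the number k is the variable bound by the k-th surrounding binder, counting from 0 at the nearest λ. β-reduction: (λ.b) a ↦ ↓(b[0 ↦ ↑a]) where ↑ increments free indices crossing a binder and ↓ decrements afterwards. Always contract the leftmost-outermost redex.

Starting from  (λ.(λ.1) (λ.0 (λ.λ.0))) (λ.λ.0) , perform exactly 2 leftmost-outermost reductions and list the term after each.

  start: (λ.(λ.1) (λ.0 (λ.λ.0))) (λ.λ.0)
  [1] (λ.λ.λ.0) (λ.0 (λ.λ.0))
  [2] λ.λ.0

Answer: after 2 steps: λ.λ.0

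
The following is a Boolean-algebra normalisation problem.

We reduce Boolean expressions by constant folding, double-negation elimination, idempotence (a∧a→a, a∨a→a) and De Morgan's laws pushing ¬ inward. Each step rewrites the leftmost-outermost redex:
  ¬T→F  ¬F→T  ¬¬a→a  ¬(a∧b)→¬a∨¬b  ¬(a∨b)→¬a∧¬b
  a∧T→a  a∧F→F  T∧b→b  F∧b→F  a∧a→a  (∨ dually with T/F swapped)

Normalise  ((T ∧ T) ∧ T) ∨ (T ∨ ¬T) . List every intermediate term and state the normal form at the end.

Answer: normal form = T  (in 3 steps)

Derivation:
  start: ((T ∧ T) ∧ T) ∨ (T ∨ ¬T)
  →1  (T ∧ T) ∨ (T ∨ ¬T)
  →2  T ∨ (T ∨ ¬T)
  →3  T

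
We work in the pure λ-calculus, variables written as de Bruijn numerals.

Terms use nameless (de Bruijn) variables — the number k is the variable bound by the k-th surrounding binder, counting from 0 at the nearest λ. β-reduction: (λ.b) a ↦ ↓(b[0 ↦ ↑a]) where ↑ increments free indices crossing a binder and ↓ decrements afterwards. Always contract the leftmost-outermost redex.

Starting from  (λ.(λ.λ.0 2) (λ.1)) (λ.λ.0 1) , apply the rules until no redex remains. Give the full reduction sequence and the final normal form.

Answer: normal form = λ.0 (λ.λ.0 1)  (in 2 steps)

Derivation:
  start: (λ.(λ.λ.0 2) (λ.1)) (λ.λ.0 1)
  step 1: (λ.λ.0 (λ.λ.0 1)) (λ.λ.λ.0 1)
  step 2: λ.0 (λ.λ.0 1)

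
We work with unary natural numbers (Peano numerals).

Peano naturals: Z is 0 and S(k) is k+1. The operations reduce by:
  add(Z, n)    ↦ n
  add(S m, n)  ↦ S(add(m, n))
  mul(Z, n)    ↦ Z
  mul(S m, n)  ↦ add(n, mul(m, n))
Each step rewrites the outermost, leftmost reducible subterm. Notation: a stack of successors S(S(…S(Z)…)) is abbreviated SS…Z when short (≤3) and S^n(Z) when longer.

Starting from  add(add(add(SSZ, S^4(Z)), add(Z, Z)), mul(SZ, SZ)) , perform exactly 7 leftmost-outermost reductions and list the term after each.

Answer: after 7 steps: S(S(add(add(S^4(Z), add(Z, Z)), mul(SZ, SZ))))

Derivation:
  start: add(add(add(SSZ, S^4(Z)), add(Z, Z)), mul(SZ, SZ))
  step 1: add(add(S(add(SZ, S^4(Z))), add(Z, Z)), mul(SZ, SZ))
  step 2: add(S(add(add(SZ, S^4(Z)), add(Z, Z))), mul(SZ, SZ))
  step 3: S(add(add(add(SZ, S^4(Z)), add(Z, Z)), mul(SZ, SZ)))
  step 4: S(add(add(S(add(Z, S^4(Z))), add(Z, Z)), mul(SZ, SZ)))
  step 5: S(add(S(add(add(Z, S^4(Z)), add(Z, Z))), mul(SZ, SZ)))
  step 6: S(S(add(add(add(Z, S^4(Z)), add(Z, Z)), mul(SZ, SZ))))
  step 7: S(S(add(add(S^4(Z), add(Z, Z)), mul(SZ, SZ))))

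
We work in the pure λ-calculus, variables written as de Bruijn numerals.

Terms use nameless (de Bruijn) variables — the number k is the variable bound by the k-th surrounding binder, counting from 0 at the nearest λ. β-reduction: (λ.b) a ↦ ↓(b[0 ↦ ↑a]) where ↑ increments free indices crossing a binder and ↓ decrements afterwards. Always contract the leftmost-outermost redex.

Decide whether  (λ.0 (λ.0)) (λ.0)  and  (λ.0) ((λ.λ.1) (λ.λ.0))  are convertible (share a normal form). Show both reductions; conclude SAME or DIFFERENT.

Answer: DIFFERENT — A ⇓ λ.0, B ⇓ λ.λ.λ.0

Working:
Term A:
  start: (λ.0 (λ.0)) (λ.0)
  [1] (λ.0) (λ.0)
  [2] λ.0

Term B:
  start: (λ.0) ((λ.λ.1) (λ.λ.0))
  [1] (λ.λ.1) (λ.λ.0)
  [2] λ.λ.λ.0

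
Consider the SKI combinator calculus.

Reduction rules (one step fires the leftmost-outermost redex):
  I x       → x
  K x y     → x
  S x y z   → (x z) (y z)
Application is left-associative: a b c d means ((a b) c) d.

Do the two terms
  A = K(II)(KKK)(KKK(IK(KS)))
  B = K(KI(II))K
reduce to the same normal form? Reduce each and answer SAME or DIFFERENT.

Term A:
  start: K(II)(KKK)(KKK(IK(KS)))
  [1] II(KKK(IK(KS)))
  [2] I(KKK(IK(KS)))
  [3] KKK(IK(KS))
  [4] K(IK(KS))
  [5] K(K(KS))

Term B:
  start: K(KI(II))K
  [1] KI(II)
  [2] I

Answer: DIFFERENT — A ⇓ K(K(KS)), B ⇓ I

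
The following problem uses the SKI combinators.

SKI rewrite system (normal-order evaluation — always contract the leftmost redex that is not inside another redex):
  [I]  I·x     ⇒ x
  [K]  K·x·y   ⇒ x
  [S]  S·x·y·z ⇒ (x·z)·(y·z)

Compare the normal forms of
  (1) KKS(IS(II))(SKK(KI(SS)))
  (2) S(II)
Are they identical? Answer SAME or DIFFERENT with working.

Term A:
  start: KKS(IS(II))(SKK(KI(SS)))
  [1] K(IS(II))(SKK(KI(SS)))
  [2] IS(II)
  [3] S(II)
  [4] SI

Term B:
  start: S(II)
  [1] SI

Answer: SAME — A ⇓ SI, B ⇓ SI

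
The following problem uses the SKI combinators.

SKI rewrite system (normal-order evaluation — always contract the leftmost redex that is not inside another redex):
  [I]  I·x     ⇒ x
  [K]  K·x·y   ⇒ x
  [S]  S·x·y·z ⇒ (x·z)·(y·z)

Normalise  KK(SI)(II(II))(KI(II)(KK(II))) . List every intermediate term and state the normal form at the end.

Answer: normal form = I  (in 5 steps)

Working:
  start: KK(SI)(II(II))(KI(II)(KK(II)))
  [1] K(II(II))(KI(II)(KK(II)))
  [2] II(II)
  [3] I(II)
  [4] II
  [5] I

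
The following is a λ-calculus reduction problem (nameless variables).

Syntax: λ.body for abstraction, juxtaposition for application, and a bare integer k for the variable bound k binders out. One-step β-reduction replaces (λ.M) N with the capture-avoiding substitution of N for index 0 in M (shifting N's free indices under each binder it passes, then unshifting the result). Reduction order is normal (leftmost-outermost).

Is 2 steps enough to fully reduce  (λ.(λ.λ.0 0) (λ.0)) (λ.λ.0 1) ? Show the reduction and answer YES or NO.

Answer: YES — reaches normal form λ.0 0 in 2 ≤ 2 steps

Derivation:
  start: (λ.(λ.λ.0 0) (λ.0)) (λ.λ.0 1)
  →1  (λ.λ.0 0) (λ.0)
  →2  λ.0 0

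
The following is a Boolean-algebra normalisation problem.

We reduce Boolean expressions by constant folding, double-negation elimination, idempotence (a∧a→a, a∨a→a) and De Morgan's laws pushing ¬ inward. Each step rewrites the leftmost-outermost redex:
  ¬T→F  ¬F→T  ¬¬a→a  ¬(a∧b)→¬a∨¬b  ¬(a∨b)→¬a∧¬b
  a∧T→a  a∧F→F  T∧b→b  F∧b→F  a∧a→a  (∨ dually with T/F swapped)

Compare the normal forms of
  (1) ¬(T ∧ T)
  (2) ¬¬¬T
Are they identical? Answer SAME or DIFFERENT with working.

Answer: SAME — A ⇓ F, B ⇓ F

Working:
Term A:
  start: ¬(T ∧ T)
  →1  ¬T ∨ ¬T
  →2  ¬T
  →3  F

Term B:
  start: ¬¬¬T
  →1  ¬T
  →2  F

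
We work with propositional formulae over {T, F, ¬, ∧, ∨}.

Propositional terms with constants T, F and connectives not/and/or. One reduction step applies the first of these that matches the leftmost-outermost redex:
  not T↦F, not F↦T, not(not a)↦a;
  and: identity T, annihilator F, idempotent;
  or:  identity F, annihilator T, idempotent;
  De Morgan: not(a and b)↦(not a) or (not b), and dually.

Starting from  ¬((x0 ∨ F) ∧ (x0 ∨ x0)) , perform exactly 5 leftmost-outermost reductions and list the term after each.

  start: ¬((x0 ∨ F) ∧ (x0 ∨ x0))
  step 1: ¬(x0 ∨ F) ∨ ¬(x0 ∨ x0)
  step 2: (¬x0 ∧ ¬F) ∨ ¬(x0 ∨ x0)
  step 3: (¬x0 ∧ T) ∨ ¬(x0 ∨ x0)
  step 4: ¬x0 ∨ ¬(x0 ∨ x0)
  step 5: ¬x0 ∨ (¬x0 ∧ ¬x0)

Answer: after 5 steps: ¬x0 ∨ (¬x0 ∧ ¬x0)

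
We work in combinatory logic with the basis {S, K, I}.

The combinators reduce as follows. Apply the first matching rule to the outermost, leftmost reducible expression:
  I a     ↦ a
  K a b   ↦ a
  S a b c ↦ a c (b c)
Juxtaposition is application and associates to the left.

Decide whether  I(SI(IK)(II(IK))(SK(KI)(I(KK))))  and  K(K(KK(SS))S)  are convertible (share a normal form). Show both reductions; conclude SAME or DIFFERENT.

Term A:
  start: I(SI(IK)(II(IK))(SK(KI)(I(KK))))
  →1  SI(IK)(II(IK))(SK(KI)(I(KK)))
  →2  I(II(IK))(IK(II(IK)))(SK(KI)(I(KK)))
  →3  II(IK)(IK(II(IK)))(SK(KI)(I(KK)))
  →4  I(IK)(IK(II(IK)))(SK(KI)(I(KK)))
  →5  IK(IK(II(IK)))(SK(KI)(I(KK)))
  →6  K(IK(II(IK)))(SK(KI)(I(KK)))
  →7  IK(II(IK))
  →8  K(II(IK))
  →9  K(I(IK))
  →10  K(IK)
  →11  KK

Term B:
  start: K(K(KK(SS))S)
  →1  K(KK(SS))
  →2  KK

Answer: SAME — A ⇓ KK, B ⇓ KK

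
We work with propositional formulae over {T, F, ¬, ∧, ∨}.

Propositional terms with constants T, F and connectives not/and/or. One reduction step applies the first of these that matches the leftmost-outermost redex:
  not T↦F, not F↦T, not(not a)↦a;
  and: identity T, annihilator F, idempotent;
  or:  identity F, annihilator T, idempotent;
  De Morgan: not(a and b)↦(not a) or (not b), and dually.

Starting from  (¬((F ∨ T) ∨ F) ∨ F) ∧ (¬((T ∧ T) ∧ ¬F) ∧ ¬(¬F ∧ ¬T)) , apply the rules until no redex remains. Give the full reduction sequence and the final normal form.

  start: (¬((F ∨ T) ∨ F) ∨ F) ∧ (¬((T ∧ T) ∧ ¬F) ∧ ¬(¬F ∧ ¬T))
  [1] ¬((F ∨ T) ∨ F) ∧ (¬((T ∧ T) ∧ ¬F) ∧ ¬(¬F ∧ ¬T))
  [2] (¬(F ∨ T) ∧ ¬F) ∧ (¬((T ∧ T) ∧ ¬F) ∧ ¬(¬F ∧ ¬T))
  [3] ((¬F ∧ ¬T) ∧ ¬F) ∧ (¬((T ∧ T) ∧ ¬F) ∧ ¬(¬F ∧ ¬T))
  [4] ((T ∧ ¬T) ∧ ¬F) ∧ (¬((T ∧ T) ∧ ¬F) ∧ ¬(¬F ∧ ¬T))
  [5] (¬T ∧ ¬F) ∧ (¬((T ∧ T) ∧ ¬F) ∧ ¬(¬F ∧ ¬T))
  [6] (F ∧ ¬F) ∧ (¬((T ∧ T) ∧ ¬F) ∧ ¬(¬F ∧ ¬T))
  [7] F ∧ (¬((T ∧ T) ∧ ¬F) ∧ ¬(¬F ∧ ¬T))
  [8] F

Answer: normal form = F  (in 8 steps)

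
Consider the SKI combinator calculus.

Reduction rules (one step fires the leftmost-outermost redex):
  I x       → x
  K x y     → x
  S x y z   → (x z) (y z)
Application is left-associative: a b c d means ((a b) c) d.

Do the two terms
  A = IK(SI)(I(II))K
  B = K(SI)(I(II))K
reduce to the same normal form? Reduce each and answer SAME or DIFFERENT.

Answer: SAME — A ⇓ SIK, B ⇓ SIK

Reduction:
Term A:
  start: IK(SI)(I(II))K
  →1  K(SI)(I(II))K
  →2  SIK

Term B:
  start: K(SI)(I(II))K
  →1  SIK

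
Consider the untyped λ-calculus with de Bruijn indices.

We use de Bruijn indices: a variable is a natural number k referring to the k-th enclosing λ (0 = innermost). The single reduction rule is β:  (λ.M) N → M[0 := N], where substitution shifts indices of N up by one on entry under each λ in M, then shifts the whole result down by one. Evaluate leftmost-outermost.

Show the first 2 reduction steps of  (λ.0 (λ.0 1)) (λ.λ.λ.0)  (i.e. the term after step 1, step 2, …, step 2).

  start: (λ.0 (λ.0 1)) (λ.λ.λ.0)
  →1  (λ.λ.λ.0) (λ.0 (λ.λ.λ.0))
  →2  λ.λ.0

Answer: after 2 steps: λ.λ.0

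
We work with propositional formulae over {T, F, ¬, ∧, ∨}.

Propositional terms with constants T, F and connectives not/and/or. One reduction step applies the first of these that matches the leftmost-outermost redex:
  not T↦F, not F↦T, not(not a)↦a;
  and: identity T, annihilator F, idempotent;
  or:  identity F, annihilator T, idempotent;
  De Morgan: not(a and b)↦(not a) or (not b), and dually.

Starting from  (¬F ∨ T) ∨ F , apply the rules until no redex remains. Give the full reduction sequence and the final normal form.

  start: (¬F ∨ T) ∨ F
  →1  ¬F ∨ T
  →2  T

Answer: normal form = T  (in 2 steps)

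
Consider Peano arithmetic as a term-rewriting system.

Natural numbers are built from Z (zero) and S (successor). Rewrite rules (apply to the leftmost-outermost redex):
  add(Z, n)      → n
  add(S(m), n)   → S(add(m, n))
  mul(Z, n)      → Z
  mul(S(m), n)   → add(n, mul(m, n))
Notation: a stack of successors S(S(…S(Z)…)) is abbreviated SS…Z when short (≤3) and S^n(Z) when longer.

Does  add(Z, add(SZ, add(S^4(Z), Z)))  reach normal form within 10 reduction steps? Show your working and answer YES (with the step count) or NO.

  start: add(Z, add(SZ, add(S^4(Z), Z)))
  [1] add(SZ, add(S^4(Z), Z))
  [2] S(add(Z, add(S^4(Z), Z)))
  [3] S(add(S^4(Z), Z))
  [4] S(S(add(SSSZ, Z)))
  [5] S(S(S(add(SSZ, Z))))
  [6] S(S(S(S(add(SZ, Z)))))
  [7] S(S(S(S(S(add(Z, Z))))))
  [8] S^5(Z)

Answer: YES — reaches normal form S^5(Z) in 8 ≤ 10 steps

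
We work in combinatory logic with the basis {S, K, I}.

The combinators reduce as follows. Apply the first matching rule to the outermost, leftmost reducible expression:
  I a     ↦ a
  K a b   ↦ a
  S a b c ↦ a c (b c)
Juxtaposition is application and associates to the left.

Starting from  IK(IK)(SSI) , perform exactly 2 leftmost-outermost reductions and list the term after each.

Answer: after 2 steps: IK

Reduction:
  start: IK(IK)(SSI)
  →1  K(IK)(SSI)
  →2  IK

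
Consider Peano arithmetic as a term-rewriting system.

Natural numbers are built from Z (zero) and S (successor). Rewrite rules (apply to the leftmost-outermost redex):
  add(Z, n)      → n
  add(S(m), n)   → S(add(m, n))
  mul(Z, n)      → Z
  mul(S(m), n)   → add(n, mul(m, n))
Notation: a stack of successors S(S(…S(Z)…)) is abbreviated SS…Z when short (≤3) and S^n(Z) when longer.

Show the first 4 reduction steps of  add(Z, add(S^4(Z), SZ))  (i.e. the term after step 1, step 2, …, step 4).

  start: add(Z, add(S^4(Z), SZ))
  [1] add(S^4(Z), SZ)
  [2] S(add(SSSZ, SZ))
  [3] S(S(add(SSZ, SZ)))
  [4] S(S(S(add(SZ, SZ))))

Answer: after 4 steps: S(S(S(add(SZ, SZ))))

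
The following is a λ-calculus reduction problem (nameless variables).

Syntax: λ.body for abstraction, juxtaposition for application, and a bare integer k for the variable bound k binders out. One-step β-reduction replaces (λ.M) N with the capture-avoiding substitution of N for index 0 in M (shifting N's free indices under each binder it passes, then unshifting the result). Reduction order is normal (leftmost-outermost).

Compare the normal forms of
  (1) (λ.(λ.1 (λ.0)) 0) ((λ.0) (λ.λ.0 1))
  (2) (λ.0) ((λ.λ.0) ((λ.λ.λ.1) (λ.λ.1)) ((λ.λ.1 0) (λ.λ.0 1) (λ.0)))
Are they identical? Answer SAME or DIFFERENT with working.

Term A:
  start: (λ.(λ.1 (λ.0)) 0) ((λ.0) (λ.λ.0 1))
  [1] (λ.(λ.0) (λ.λ.0 1) (λ.0)) ((λ.0) (λ.λ.0 1))
  [2] (λ.0) (λ.λ.0 1) (λ.0)
  [3] (λ.λ.0 1) (λ.0)
  [4] λ.0 (λ.0)

Term B:
  start: (λ.0) ((λ.λ.0) ((λ.λ.λ.1) (λ.λ.1)) ((λ.λ.1 0) (λ.λ.0 1) (λ.0)))
  [1] (λ.λ.0) ((λ.λ.λ.1) (λ.λ.1)) ((λ.λ.1 0) (λ.λ.0 1) (λ.0))
  [2] (λ.0) ((λ.λ.1 0) (λ.λ.0 1) (λ.0))
  [3] (λ.λ.1 0) (λ.λ.0 1) (λ.0)
  [4] (λ.(λ.λ.0 1) 0) (λ.0)
  [5] (λ.λ.0 1) (λ.0)
  [6] λ.0 (λ.0)

Answer: SAME — A ⇓ λ.0 (λ.0), B ⇓ λ.0 (λ.0)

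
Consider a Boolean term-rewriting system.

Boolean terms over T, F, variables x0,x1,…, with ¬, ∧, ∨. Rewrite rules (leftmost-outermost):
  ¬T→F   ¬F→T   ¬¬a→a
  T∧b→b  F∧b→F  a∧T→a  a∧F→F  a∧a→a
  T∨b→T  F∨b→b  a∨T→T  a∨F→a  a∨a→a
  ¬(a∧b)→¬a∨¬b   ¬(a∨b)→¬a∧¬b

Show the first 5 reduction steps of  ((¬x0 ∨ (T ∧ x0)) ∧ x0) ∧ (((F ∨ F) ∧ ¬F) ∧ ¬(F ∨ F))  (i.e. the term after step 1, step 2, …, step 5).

Answer: after 5 steps: F

Working:
  start: ((¬x0 ∨ (T ∧ x0)) ∧ x0) ∧ (((F ∨ F) ∧ ¬F) ∧ ¬(F ∨ F))
  step 1: ((¬x0 ∨ x0) ∧ x0) ∧ (((F ∨ F) ∧ ¬F) ∧ ¬(F ∨ F))
  step 2: ((¬x0 ∨ x0) ∧ x0) ∧ ((F ∧ ¬F) ∧ ¬(F ∨ F))
  step 3: ((¬x0 ∨ x0) ∧ x0) ∧ (F ∧ ¬(F ∨ F))
  step 4: ((¬x0 ∨ x0) ∧ x0) ∧ F
  step 5: F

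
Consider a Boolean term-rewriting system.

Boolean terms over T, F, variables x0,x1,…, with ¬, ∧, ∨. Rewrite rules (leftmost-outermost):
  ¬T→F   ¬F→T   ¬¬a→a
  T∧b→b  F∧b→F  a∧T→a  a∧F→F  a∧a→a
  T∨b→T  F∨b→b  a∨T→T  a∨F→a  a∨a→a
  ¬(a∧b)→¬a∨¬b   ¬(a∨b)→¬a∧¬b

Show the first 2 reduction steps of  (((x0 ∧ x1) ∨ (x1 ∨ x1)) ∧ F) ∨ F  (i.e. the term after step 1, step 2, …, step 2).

  start: (((x0 ∧ x1) ∨ (x1 ∨ x1)) ∧ F) ∨ F
  [1] ((x0 ∧ x1) ∨ (x1 ∨ x1)) ∧ F
  [2] F

Answer: after 2 steps: F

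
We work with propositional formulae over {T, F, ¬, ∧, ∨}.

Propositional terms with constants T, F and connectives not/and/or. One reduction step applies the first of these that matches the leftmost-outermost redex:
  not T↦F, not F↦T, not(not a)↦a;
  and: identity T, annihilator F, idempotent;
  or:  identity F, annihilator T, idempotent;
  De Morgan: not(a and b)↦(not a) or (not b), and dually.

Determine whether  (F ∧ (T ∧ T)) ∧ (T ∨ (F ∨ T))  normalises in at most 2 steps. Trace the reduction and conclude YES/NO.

Answer: YES — reaches normal form F in 2 ≤ 2 steps

Derivation:
  start: (F ∧ (T ∧ T)) ∧ (T ∨ (F ∨ T))
  [1] F ∧ (T ∨ (F ∨ T))
  [2] F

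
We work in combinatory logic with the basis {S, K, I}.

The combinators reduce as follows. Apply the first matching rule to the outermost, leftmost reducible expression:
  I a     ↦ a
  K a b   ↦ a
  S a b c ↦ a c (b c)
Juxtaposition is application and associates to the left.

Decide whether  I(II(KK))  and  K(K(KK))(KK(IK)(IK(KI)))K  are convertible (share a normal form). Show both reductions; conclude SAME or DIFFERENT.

Answer: SAME — A ⇓ KK, B ⇓ KK

Working:
Term A:
  start: I(II(KK))
  →1  II(KK)
  →2  I(KK)
  →3  KK

Term B:
  start: K(K(KK))(KK(IK)(IK(KI)))K
  →1  K(KK)K
  →2  KK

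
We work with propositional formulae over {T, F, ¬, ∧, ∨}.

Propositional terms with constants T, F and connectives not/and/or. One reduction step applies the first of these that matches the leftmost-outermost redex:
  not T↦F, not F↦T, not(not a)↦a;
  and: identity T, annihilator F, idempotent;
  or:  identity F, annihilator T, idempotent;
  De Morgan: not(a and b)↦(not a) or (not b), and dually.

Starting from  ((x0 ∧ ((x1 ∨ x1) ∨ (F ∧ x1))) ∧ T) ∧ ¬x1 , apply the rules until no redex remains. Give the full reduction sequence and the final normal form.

  start: ((x0 ∧ ((x1 ∨ x1) ∨ (F ∧ x1))) ∧ T) ∧ ¬x1
  [1] (x0 ∧ ((x1 ∨ x1) ∨ (F ∧ x1))) ∧ ¬x1
  [2] (x0 ∧ (x1 ∨ (F ∧ x1))) ∧ ¬x1
  [3] (x0 ∧ (x1 ∨ F)) ∧ ¬x1
  [4] (x0 ∧ x1) ∧ ¬x1

Answer: normal form = (x0 ∧ x1) ∧ ¬x1  (in 4 steps)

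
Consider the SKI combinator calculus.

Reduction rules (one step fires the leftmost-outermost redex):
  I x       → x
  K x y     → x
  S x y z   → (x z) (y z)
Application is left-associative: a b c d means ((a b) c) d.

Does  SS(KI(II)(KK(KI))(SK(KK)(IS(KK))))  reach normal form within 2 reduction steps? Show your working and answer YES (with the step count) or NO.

  start: SS(KI(II)(KK(KI))(SK(KK)(IS(KK))))
  step 1: SS(I(KK(KI))(SK(KK)(IS(KK))))
  step 2: SS(KK(KI)(SK(KK)(IS(KK))))

Answer: NO — after 2 steps the term is SS(KK(KI)(SK(KK)(IS(KK)))), not yet normal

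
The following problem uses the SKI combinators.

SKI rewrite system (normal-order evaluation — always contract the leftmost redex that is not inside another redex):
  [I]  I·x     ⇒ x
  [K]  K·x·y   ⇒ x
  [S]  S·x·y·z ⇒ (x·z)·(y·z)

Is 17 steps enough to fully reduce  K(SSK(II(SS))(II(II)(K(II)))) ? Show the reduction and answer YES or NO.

  start: K(SSK(II(SS))(II(II)(K(II))))
  [1] K(S(II(SS))(K(II(SS)))(II(II)(K(II))))
  [2] K(II(SS)(II(II)(K(II)))(K(II(SS))(II(II)(K(II)))))
  [3] K(I(SS)(II(II)(K(II)))(K(II(SS))(II(II)(K(II)))))
  [4] K(SS(II(II)(K(II)))(K(II(SS))(II(II)(K(II)))))
  [5] K(S(K(II(SS))(II(II)(K(II))))(II(II)(K(II))(K(II(SS))(II(II)(K(II))))))
  [6] K(S(II(SS))(II(II)(K(II))(K(II(SS))(II(II)(K(II))))))
  [7] K(S(I(SS))(II(II)(K(II))(K(II(SS))(II(II)(K(II))))))
  [8] K(S(SS)(II(II)(K(II))(K(II(SS))(II(II)(K(II))))))
  [9] K(S(SS)(I(II)(K(II))(K(II(SS))(II(II)(K(II))))))
  [10] K(S(SS)(II(K(II))(K(II(SS))(II(II)(K(II))))))
  [11] K(S(SS)(I(K(II))(K(II(SS))(II(II)(K(II))))))
  [12] K(S(SS)(K(II)(K(II(SS))(II(II)(K(II))))))
  [13] K(S(SS)(II))
  [14] K(S(SS)I)

Answer: YES — reaches normal form K(S(SS)I) in 14 ≤ 17 steps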